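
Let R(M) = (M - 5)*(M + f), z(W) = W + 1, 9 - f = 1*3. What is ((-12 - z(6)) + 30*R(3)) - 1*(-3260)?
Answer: 2701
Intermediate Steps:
f = 6 (f = 9 - 3 = 6)
z(W) = 1 + W
R(M) = (-5 + M)*(6 + M) (R(M) = (M - 5)*(M + 6) = (-5 + M)*(6 + M))
((-12 - z(6)) + 30*R(3)) - 1*(-3260) = ((-12 - (1 + 6)) + 30*(-30 + 3 + 3²)) - 1*(-3260) = ((-12 - 1*7) + 30*(-30 + 3 + 9)) + 3260 = ((-12 - 7) + 30*(-18)) + 3260 = (-19 - 540) + 3260 = -559 + 3260 = 2701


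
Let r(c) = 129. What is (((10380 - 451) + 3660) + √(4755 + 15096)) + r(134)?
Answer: 13718 + √19851 ≈ 13859.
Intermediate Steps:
(((10380 - 451) + 3660) + √(4755 + 15096)) + r(134) = (((10380 - 451) + 3660) + √(4755 + 15096)) + 129 = ((9929 + 3660) + √19851) + 129 = (13589 + √19851) + 129 = 13718 + √19851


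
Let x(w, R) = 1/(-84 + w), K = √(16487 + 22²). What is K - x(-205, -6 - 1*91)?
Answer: 1/289 + √16971 ≈ 130.28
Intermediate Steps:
K = √16971 (K = √(16487 + 484) = √16971 ≈ 130.27)
K - x(-205, -6 - 1*91) = √16971 - 1/(-84 - 205) = √16971 - 1/(-289) = √16971 - 1*(-1/289) = √16971 + 1/289 = 1/289 + √16971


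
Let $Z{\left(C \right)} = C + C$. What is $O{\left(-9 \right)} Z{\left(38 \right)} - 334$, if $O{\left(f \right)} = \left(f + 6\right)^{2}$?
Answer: $350$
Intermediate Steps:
$O{\left(f \right)} = \left(6 + f\right)^{2}$
$Z{\left(C \right)} = 2 C$
$O{\left(-9 \right)} Z{\left(38 \right)} - 334 = \left(6 - 9\right)^{2} \cdot 2 \cdot 38 - 334 = \left(-3\right)^{2} \cdot 76 - 334 = 9 \cdot 76 - 334 = 684 - 334 = 350$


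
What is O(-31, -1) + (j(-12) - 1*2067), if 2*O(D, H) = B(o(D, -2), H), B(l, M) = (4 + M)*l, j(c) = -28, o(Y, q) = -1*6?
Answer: -2104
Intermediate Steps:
o(Y, q) = -6
B(l, M) = l*(4 + M)
O(D, H) = -12 - 3*H (O(D, H) = (-6*(4 + H))/2 = (-24 - 6*H)/2 = -12 - 3*H)
O(-31, -1) + (j(-12) - 1*2067) = (-12 - 3*(-1)) + (-28 - 1*2067) = (-12 + 3) + (-28 - 2067) = -9 - 2095 = -2104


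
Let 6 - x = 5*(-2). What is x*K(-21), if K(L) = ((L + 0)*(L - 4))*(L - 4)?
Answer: -210000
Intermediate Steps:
x = 16 (x = 6 - 5*(-2) = 6 - 1*(-10) = 6 + 10 = 16)
K(L) = L*(-4 + L)² (K(L) = (L*(-4 + L))*(-4 + L) = L*(-4 + L)²)
x*K(-21) = 16*(-21*(-4 - 21)²) = 16*(-21*(-25)²) = 16*(-21*625) = 16*(-13125) = -210000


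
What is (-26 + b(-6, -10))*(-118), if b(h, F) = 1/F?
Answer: 15399/5 ≈ 3079.8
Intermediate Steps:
(-26 + b(-6, -10))*(-118) = (-26 + 1/(-10))*(-118) = (-26 - ⅒)*(-118) = -261/10*(-118) = 15399/5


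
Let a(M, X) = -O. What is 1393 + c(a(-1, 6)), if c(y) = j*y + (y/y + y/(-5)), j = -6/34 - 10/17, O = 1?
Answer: 118572/85 ≈ 1395.0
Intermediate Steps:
j = -13/17 (j = -6*1/34 - 10*1/17 = -3/17 - 10/17 = -13/17 ≈ -0.76471)
a(M, X) = -1 (a(M, X) = -1*1 = -1)
c(y) = 1 - 82*y/85 (c(y) = -13*y/17 + (y/y + y/(-5)) = -13*y/17 + (1 + y*(-⅕)) = -13*y/17 + (1 - y/5) = 1 - 82*y/85)
1393 + c(a(-1, 6)) = 1393 + (1 - 82/85*(-1)) = 1393 + (1 + 82/85) = 1393 + 167/85 = 118572/85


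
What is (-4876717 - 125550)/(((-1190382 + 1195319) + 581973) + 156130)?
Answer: -5002267/743040 ≈ -6.7322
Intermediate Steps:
(-4876717 - 125550)/(((-1190382 + 1195319) + 581973) + 156130) = -5002267/((4937 + 581973) + 156130) = -5002267/(586910 + 156130) = -5002267/743040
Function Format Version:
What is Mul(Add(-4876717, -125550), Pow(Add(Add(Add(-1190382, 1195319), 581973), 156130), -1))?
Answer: Rational(-5002267, 743040) ≈ -6.7322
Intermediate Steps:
Mul(Add(-4876717, -125550), Pow(Add(Add(Add(-1190382, 1195319), 581973), 156130), -1)) = Mul(-5002267, Pow(Add(Add(4937, 581973), 156130), -1)) = Mul(-5002267, Pow(Add(586910, 156130), -1)) = Mul(-5002267, Pow(743040, -1)) = Mul(-5002267, Rational(1, 743040)) = Rational(-5002267, 743040)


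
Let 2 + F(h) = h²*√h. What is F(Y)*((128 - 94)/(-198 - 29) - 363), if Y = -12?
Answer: 164870/227 - 23741280*I*√3/227 ≈ 726.3 - 1.8115e+5*I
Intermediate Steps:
F(h) = -2 + h^(5/2) (F(h) = -2 + h²*√h = -2 + h^(5/2))
F(Y)*((128 - 94)/(-198 - 29) - 363) = (-2 + (-12)^(5/2))*((128 - 94)/(-198 - 29) - 363) = (-2 + 288*I*√3)*(34/(-227) - 363) = (-2 + 288*I*√3)*(34*(-1/227) - 363) = (-2 + 288*I*√3)*(-34/227 - 363) = (-2 + 288*I*√3)*(-82435/227) = 164870/227 - 23741280*I*√3/227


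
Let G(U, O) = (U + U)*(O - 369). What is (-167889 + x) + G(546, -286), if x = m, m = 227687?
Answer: -655462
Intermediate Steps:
x = 227687
G(U, O) = 2*U*(-369 + O) (G(U, O) = (2*U)*(-369 + O) = 2*U*(-369 + O))
(-167889 + x) + G(546, -286) = (-167889 + 227687) + 2*546*(-369 - 286) = 59798 + 2*546*(-655) = 59798 - 715260 = -655462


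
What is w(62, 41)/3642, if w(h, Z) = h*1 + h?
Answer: 62/1821 ≈ 0.034047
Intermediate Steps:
w(h, Z) = 2*h (w(h, Z) = h + h = 2*h)
w(62, 41)/3642 = (2*62)/3642 = 124*(1/3642) = 62/1821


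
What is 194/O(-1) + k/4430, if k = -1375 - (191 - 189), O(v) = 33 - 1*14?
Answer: 833257/84170 ≈ 9.8997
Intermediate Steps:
O(v) = 19 (O(v) = 33 - 14 = 19)
k = -1377 (k = -1375 - 1*2 = -1375 - 2 = -1377)
194/O(-1) + k/4430 = 194/19 - 1377/4430 = 833257/84170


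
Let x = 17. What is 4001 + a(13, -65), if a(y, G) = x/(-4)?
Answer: 15987/4 ≈ 3996.8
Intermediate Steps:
a(y, G) = -17/4 (a(y, G) = 17/(-4) = 17*(-¼) = -17/4)
4001 + a(13, -65) = 4001 - 17/4 = 15987/4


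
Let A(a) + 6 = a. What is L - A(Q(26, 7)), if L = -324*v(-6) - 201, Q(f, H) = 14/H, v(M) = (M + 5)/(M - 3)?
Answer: -233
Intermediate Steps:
v(M) = (5 + M)/(-3 + M)
A(a) = -6 + a
L = -237 (L = -324*(5 - 6)/(-3 - 6) - 201 = -324*(-1)/(-9) - 201 = -(-36)*(-1) - 201 = -324*1/9 - 201 = -36 - 201 = -237)
L - A(Q(26, 7)) = -237 - (-6 + 14/7) = -237 - (-6 + 14*(1/7)) = -237 - (-6 + 2) = -237 - 1*(-4) = -237 + 4 = -233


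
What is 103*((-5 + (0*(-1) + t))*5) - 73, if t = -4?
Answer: -4708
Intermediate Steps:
103*((-5 + (0*(-1) + t))*5) - 73 = 103*((-5 + (0*(-1) - 4))*5) - 73 = 103*((-5 + (0 - 4))*5) - 73 = 103*((-5 - 4)*5) - 73 = 103*(-9*5) - 73 = 103*(-45) - 73 = -4635 - 73 = -4708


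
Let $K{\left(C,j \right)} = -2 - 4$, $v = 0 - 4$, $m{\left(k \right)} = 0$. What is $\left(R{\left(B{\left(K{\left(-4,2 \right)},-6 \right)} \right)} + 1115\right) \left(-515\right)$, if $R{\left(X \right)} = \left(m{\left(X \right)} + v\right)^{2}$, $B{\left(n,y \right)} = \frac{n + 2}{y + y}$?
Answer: $-582465$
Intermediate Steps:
$v = -4$ ($v = 0 - 4 = -4$)
$K{\left(C,j \right)} = -6$
$B{\left(n,y \right)} = \frac{2 + n}{2 y}$
$R{\left(X \right)} = 16$ ($R{\left(X \right)} = \left(0 - 4\right)^{2} = \left(-4\right)^{2} = 16$)
$\left(R{\left(B{\left(K{\left(-4,2 \right)},-6 \right)} \right)} + 1115\right) \left(-515\right) = \left(16 + 1115\right) \left(-515\right) = 1131 \left(-515\right) = -582465$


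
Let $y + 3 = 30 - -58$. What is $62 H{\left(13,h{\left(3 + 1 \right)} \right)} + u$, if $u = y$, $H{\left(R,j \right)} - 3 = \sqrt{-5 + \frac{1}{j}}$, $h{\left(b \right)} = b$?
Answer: $271 + 31 i \sqrt{19} \approx 271.0 + 135.13 i$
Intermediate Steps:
$H{\left(R,j \right)} = 3 + \sqrt{-5 + \frac{1}{j}}$
$y = 85$ ($y = -3 + \left(30 - -58\right) = -3 + \left(30 + 58\right) = -3 + 88 = 85$)
$u = 85$
$62 H{\left(13,h{\left(3 + 1 \right)} \right)} + u = 62 \left(3 + \sqrt{-5 + \frac{1}{3 + 1}}\right) + 85 = 62 \left(3 + \sqrt{-5 + \frac{1}{4}}\right) + 85 = 62 \left(3 + \sqrt{- \frac{19}{4}}\right) + 85 = 62 \left(3 + \frac{i \sqrt{19}}{2}\right) + 85 = \left(186 + 31 i \sqrt{19}\right) + 85 = 271 + 31 i \sqrt{19}$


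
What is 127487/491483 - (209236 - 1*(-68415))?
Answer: -136460618946/491483 ≈ -2.7765e+5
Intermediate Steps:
127487/491483 - (209236 - 1*(-68415)) = 127487*(1/491483) - (209236 + 68415) = 127487/491483 - 1*277651 = 127487/491483 - 277651 = -136460618946/491483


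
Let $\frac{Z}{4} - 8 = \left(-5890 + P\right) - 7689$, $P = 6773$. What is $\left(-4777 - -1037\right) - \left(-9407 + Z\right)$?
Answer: $32859$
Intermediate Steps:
$Z = -27192$ ($Z = 32 + 4 \left(\left(-5890 + 6773\right) - 7689\right) = 32 + 4 \left(883 - 7689\right) = 32 + 4 \left(-6806\right) = 32 - 27224 = -27192$)
$\left(-4777 - -1037\right) - \left(-9407 + Z\right) = \left(-4777 - -1037\right) - \left(-9407 - 27192\right) = \left(-4777 + 1037\right) - -36599 = -3740 + 36599 = 32859$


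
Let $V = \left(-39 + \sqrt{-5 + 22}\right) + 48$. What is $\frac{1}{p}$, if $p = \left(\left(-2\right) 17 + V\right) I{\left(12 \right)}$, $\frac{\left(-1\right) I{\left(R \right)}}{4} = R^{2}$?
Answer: $\frac{25}{350208} + \frac{\sqrt{17}}{350208} \approx 8.3159 \cdot 10^{-5}$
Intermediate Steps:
$I{\left(R \right)} = - 4 R^{2}$
$V = 9 + \sqrt{17}$ ($V = \left(-39 + \sqrt{17}\right) + 48 = 9 + \sqrt{17} \approx 13.123$)
$p = 14400 - 576 \sqrt{17}$ ($p = \left(\left(-2\right) 17 + \left(9 + \sqrt{17}\right)\right) \left(- 4 \cdot 12^{2}\right) = \left(-34 + \left(9 + \sqrt{17}\right)\right) \left(\left(-4\right) 144\right) = \left(-25 + \sqrt{17}\right) \left(-576\right) = 14400 - 576 \sqrt{17} \approx 12025.0$)
$\frac{1}{p} = \frac{1}{14400 - 576 \sqrt{17}}$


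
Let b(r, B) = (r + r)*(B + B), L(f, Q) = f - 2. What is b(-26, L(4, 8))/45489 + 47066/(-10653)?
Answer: -714400366/161531439 ≈ -4.4227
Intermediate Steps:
L(f, Q) = -2 + f
b(r, B) = 4*B*r (b(r, B) = (2*r)*(2*B) = 4*B*r)
b(-26, L(4, 8))/45489 + 47066/(-10653) = (4*(-2 + 4)*(-26))/45489 + 47066/(-10653) = (4*2*(-26))*(1/45489) + 47066*(-1/10653) = -208*1/45489 - 47066/10653 = -208/45489 - 47066/10653 = -714400366/161531439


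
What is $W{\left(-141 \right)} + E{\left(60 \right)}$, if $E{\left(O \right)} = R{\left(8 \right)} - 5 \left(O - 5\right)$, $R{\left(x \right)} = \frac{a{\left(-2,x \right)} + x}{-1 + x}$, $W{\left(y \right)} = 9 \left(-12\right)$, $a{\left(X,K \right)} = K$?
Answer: $- \frac{2665}{7} \approx -380.71$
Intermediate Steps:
$W{\left(y \right)} = -108$
$R{\left(x \right)} = \frac{2 x}{-1 + x}$ ($R{\left(x \right)} = \frac{x + x}{-1 + x} = \frac{2 x}{-1 + x}$)
$E{\left(O \right)} = \frac{191}{7} - 5 O$ ($E{\left(O \right)} = 2 \cdot 8 \frac{1}{-1 + 8} - 5 \left(O - 5\right) = 2 \cdot 8 \cdot \frac{1}{7} - 5 \left(-5 + O\right) = 2 \cdot 8 \cdot \frac{1}{7} - \left(-25 + 5 O\right) = \frac{16}{7} - \left(-25 + 5 O\right) = \frac{191}{7} - 5 O$)
$W{\left(-141 \right)} + E{\left(60 \right)} = -108 + \left(\frac{191}{7} - 300\right) = -108 - \frac{1909}{7} = - \frac{2665}{7}$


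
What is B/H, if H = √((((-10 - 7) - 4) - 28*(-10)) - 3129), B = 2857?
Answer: -2857*I*√2870/2870 ≈ -53.33*I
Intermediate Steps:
H = I*√2870 (H = √(((-17 - 4) + 280) - 3129) = √((-21 + 280) - 3129) = √(259 - 3129) = √(-2870) = I*√2870 ≈ 53.572*I)
B/H = 2857/((I*√2870)) = 2857*(-I*√2870/2870) = -2857*I*√2870/2870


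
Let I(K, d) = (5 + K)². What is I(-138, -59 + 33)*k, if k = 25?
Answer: 442225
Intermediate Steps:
I(-138, -59 + 33)*k = (5 - 138)²*25 = (-133)²*25 = 17689*25 = 442225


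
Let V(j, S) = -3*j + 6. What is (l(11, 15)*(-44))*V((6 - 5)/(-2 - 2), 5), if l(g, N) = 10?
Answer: -2970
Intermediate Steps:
V(j, S) = 6 - 3*j
(l(11, 15)*(-44))*V((6 - 5)/(-2 - 2), 5) = (10*(-44))*(6 - 3*(6 - 5)/(-2 - 2)) = -440*(6 - 3/(-4)) = -440*(6 - 3*(-1)/4) = -440*(6 - 3*(-¼)) = -440*(6 + ¾) = -440*27/4 = -2970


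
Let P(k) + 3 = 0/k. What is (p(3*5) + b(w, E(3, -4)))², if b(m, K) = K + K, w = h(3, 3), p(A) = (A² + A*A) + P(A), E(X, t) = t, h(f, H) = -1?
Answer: 192721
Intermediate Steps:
P(k) = -3 (P(k) = -3 + 0/k = -3 + 0 = -3)
p(A) = -3 + 2*A² (p(A) = (A² + A*A) - 3 = (A² + A²) - 3 = 2*A² - 3 = -3 + 2*A²)
w = -1
b(m, K) = 2*K
(p(3*5) + b(w, E(3, -4)))² = ((-3 + 2*(3*5)²) + 2*(-4))² = ((-3 + 2*15²) - 8)² = ((-3 + 2*225) - 8)² = ((-3 + 450) - 8)² = (447 - 8)² = 439² = 192721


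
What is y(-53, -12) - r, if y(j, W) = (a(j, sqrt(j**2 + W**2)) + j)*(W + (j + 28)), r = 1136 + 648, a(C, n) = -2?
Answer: 251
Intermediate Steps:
r = 1784
y(j, W) = (-2 + j)*(28 + W + j) (y(j, W) = (-2 + j)*(W + (j + 28)) = (-2 + j)*(W + (28 + j)) = (-2 + j)*(28 + W + j))
y(-53, -12) - r = (-56 + (-53)**2 - 2*(-12) + 26*(-53) - 12*(-53)) - 1*1784 = (-56 + 2809 + 24 - 1378 + 636) - 1784 = 2035 - 1784 = 251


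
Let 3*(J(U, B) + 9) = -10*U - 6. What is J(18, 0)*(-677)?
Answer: 48067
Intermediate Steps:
J(U, B) = -11 - 10*U/3 (J(U, B) = -9 + (-10*U - 6)/3 = -9 + (-6 - 10*U)/3 = -9 + (-2 - 10*U/3) = -11 - 10*U/3)
J(18, 0)*(-677) = (-11 - 10/3*18)*(-677) = (-11 - 60)*(-677) = -71*(-677) = 48067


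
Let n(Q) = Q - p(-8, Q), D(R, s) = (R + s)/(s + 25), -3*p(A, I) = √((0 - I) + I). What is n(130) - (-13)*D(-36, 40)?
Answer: 654/5 ≈ 130.80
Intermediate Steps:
p(A, I) = 0 (p(A, I) = -√((0 - I) + I)/3 = -√(-I + I)/3 = -√0/3 = -⅓*0 = 0)
D(R, s) = (R + s)/(25 + s)
n(Q) = Q (n(Q) = Q - 1*0 = Q + 0 = Q)
n(130) - (-13)*D(-36, 40) = 130 - (-13)*(-36 + 40)/(25 + 40) = 130 - (-13)*4/65 = 130 - 1*(-⅘) = 130 + ⅘ = 654/5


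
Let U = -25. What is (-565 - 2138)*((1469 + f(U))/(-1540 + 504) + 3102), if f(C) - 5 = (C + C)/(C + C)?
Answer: -8682568491/1036 ≈ -8.3809e+6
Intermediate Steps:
f(C) = 6 (f(C) = 5 + (C + C)/(C + C) = 5 + (2*C)/((2*C)) = 5 + (2*C)*(1/(2*C)) = 5 + 1 = 6)
(-565 - 2138)*((1469 + f(U))/(-1540 + 504) + 3102) = (-565 - 2138)*((1469 + 6)/(-1540 + 504) + 3102) = -2703*(1475/(-1036) + 3102) = -2703*(1475*(-1/1036) + 3102) = -2703*(-1475/1036 + 3102) = -2703*3212197/1036 = -8682568491/1036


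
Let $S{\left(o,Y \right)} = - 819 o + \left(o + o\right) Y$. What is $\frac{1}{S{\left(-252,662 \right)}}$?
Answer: $- \frac{1}{127260} \approx -7.8579 \cdot 10^{-6}$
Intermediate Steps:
$S{\left(o,Y \right)} = - 819 o + 2 Y o$ ($S{\left(o,Y \right)} = - 819 o + 2 o Y = - 819 o + 2 Y o$)
$\frac{1}{S{\left(-252,662 \right)}} = \frac{1}{\left(-252\right) \left(-819 + 2 \cdot 662\right)} = \frac{1}{\left(-252\right) \left(-819 + 1324\right)} = \frac{1}{\left(-252\right) 505} = \frac{1}{-127260} = - \frac{1}{127260}$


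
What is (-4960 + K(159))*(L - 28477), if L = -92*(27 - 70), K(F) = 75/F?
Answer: 6445467455/53 ≈ 1.2161e+8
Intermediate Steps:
L = 3956 (L = -92*(-43) = 3956)
(-4960 + K(159))*(L - 28477) = (-4960 + 75/159)*(3956 - 28477) = (-4960 + 75*(1/159))*(-24521) = (-4960 + 25/53)*(-24521) = -262855/53*(-24521) = 6445467455/53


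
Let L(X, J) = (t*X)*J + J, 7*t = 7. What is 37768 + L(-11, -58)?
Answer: 38348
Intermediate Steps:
t = 1 (t = (1/7)*7 = 1)
L(X, J) = J + J*X (L(X, J) = (1*X)*J + J = X*J + J = J*X + J = J + J*X)
37768 + L(-11, -58) = 37768 - 58*(1 - 11) = 37768 - 58*(-10) = 37768 + 580 = 38348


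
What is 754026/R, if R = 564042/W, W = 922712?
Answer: 115958139752/94007 ≈ 1.2335e+6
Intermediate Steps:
R = 282021/461356 (R = 564042/922712 = 564042*(1/922712) = 282021/461356 ≈ 0.61129)
754026/R = 754026/(282021/461356) = 754026*(461356/282021) = 115958139752/94007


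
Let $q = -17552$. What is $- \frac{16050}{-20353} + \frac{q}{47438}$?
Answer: $\frac{202072022}{482752807} \approx 0.41858$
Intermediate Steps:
$- \frac{16050}{-20353} + \frac{q}{47438} = - \frac{16050}{-20353} - \frac{17552}{47438} = \left(-16050\right) \left(- \frac{1}{20353}\right) - \frac{8776}{23719} = \frac{16050}{20353} - \frac{8776}{23719} = \frac{202072022}{482752807}$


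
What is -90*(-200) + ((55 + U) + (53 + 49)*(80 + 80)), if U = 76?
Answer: 34451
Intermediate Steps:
-90*(-200) + ((55 + U) + (53 + 49)*(80 + 80)) = -90*(-200) + ((55 + 76) + (53 + 49)*(80 + 80)) = 18000 + (131 + 102*160) = 18000 + (131 + 16320) = 18000 + 16451 = 34451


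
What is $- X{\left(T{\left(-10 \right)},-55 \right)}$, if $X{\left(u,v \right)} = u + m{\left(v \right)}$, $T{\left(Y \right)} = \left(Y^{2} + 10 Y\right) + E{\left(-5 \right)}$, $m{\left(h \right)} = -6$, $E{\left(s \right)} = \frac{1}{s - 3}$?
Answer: $\frac{49}{8} \approx 6.125$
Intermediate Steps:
$E{\left(s \right)} = \frac{1}{-3 + s}$
$T{\left(Y \right)} = - \frac{1}{8} + Y^{2} + 10 Y$ ($T{\left(Y \right)} = \left(Y^{2} + 10 Y\right) + \frac{1}{-3 - 5} = \left(Y^{2} + 10 Y\right) + \frac{1}{-8} = \left(Y^{2} + 10 Y\right) - \frac{1}{8} = - \frac{1}{8} + Y^{2} + 10 Y$)
$X{\left(u,v \right)} = -6 + u$ ($X{\left(u,v \right)} = u - 6 = -6 + u$)
$- X{\left(T{\left(-10 \right)},-55 \right)} = - (-6 + \left(- \frac{1}{8} + \left(-10\right)^{2} + 10 \left(-10\right)\right)) = - (-6 - \frac{1}{8}) = \left(-1\right) \left(- \frac{49}{8}\right) = \frac{49}{8}$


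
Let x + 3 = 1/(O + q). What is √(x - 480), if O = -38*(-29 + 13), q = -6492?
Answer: I*√4180542283/2942 ≈ 21.977*I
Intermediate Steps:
O = 608 (O = -38*(-16) = 608)
x = -17653/5884 (x = -3 + 1/(608 - 6492) = -3 + 1/(-5884) = -3 - 1/5884 = -17653/5884 ≈ -3.0002)
√(x - 480) = √(-17653/5884 - 480) = √(-2841973/5884) = I*√4180542283/2942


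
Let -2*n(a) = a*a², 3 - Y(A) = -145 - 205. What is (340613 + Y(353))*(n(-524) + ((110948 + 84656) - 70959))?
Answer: 24571222776062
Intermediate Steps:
Y(A) = 353 (Y(A) = 3 - (-145 - 205) = 3 - 1*(-350) = 3 + 350 = 353)
n(a) = -a³/2 (n(a) = -a*a²/2 = -a³/2)
(340613 + Y(353))*(n(-524) + ((110948 + 84656) - 70959)) = (340613 + 353)*(-½*(-524)³ + ((110948 + 84656) - 70959)) = 340966*(-½*(-143877824) + (195604 - 70959)) = 340966*(71938912 + 124645) = 340966*72063557 = 24571222776062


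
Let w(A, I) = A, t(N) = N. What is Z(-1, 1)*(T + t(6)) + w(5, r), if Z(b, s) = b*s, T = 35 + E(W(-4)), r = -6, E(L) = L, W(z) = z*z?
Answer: -52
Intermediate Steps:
W(z) = z²
T = 51 (T = 35 + (-4)² = 35 + 16 = 51)
Z(-1, 1)*(T + t(6)) + w(5, r) = (-1*1)*(51 + 6) + 5 = -1*57 + 5 = -57 + 5 = -52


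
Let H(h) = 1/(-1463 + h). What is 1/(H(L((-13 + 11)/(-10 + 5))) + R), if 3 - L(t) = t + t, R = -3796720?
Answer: -7304/27731242885 ≈ -2.6339e-7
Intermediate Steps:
L(t) = 3 - 2*t (L(t) = 3 - (t + t) = 3 - 2*t)
1/(H(L((-13 + 11)/(-10 + 5))) + R) = 1/(1/(-1463 + (3 - 2*(-13 + 11)/(-10 + 5))) - 3796720) = 1/(1/(-1463 + (3 - (-4)/(-5))) - 3796720) = 1/(1/(-1463 + (3 - (-4)*(-1)/5)) - 3796720) = 1/(1/(-1463 + (3 - 2*⅖)) - 3796720) = 1/(1/(-1463 + (3 - ⅘)) - 3796720) = 1/(1/(-1463 + 11/5) - 3796720) = 1/(1/(-7304/5) - 3796720) = 1/(-5/7304 - 3796720) = 1/(-27731242885/7304) = -7304/27731242885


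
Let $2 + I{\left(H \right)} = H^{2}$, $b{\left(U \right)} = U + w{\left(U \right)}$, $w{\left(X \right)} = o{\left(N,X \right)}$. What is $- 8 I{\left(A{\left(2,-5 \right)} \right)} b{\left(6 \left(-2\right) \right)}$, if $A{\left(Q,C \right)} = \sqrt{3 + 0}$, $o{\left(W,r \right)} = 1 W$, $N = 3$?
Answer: $72$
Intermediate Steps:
$o{\left(W,r \right)} = W$
$A{\left(Q,C \right)} = \sqrt{3}$
$w{\left(X \right)} = 3$
$b{\left(U \right)} = 3 + U$ ($b{\left(U \right)} = U + 3 = 3 + U$)
$I{\left(H \right)} = -2 + H^{2}$
$- 8 I{\left(A{\left(2,-5 \right)} \right)} b{\left(6 \left(-2\right) \right)} = - 8 \left(-2 + \left(\sqrt{3}\right)^{2}\right) \left(3 + 6 \left(-2\right)\right) = - 8 \left(-2 + 3\right) \left(3 - 12\right) = \left(-8\right) 1 \left(-9\right) = \left(-8\right) \left(-9\right) = 72$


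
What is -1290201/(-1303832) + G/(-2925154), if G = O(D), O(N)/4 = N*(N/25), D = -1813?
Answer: 38604146969009/47673867376600 ≈ 0.80976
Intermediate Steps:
O(N) = 4*N**2/25 (O(N) = 4*(N*(N/25)) = 4*(N**2/25) = 4*N**2/25)
G = 13147876/25 (G = (4/25)*(-1813)**2 = (4/25)*3286969 = 13147876/25 ≈ 5.2592e+5)
-1290201/(-1303832) + G/(-2925154) = -1290201/(-1303832) + (13147876/25)/(-2925154) = -1290201*(-1/1303832) + (13147876/25)*(-1/2925154) = 1290201/1303832 - 6573938/36564425 = 38604146969009/47673867376600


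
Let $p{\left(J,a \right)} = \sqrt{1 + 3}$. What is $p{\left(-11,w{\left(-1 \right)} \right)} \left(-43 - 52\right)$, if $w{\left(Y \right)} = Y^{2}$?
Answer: $-190$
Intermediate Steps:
$p{\left(J,a \right)} = 2$ ($p{\left(J,a \right)} = \sqrt{4} = 2$)
$p{\left(-11,w{\left(-1 \right)} \right)} \left(-43 - 52\right) = 2 \left(-43 - 52\right) = 2 \left(-95\right) = -190$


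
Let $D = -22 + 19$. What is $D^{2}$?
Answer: $9$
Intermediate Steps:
$D = -3$
$D^{2} = \left(-3\right)^{2} = 9$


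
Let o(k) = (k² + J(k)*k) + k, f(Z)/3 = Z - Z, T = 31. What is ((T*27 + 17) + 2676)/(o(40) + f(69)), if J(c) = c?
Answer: 353/324 ≈ 1.0895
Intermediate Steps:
f(Z) = 0 (f(Z) = 3*(Z - Z) = 3*0 = 0)
o(k) = k + 2*k² (o(k) = (k² + k*k) + k = (k² + k²) + k = 2*k² + k = k + 2*k²)
((T*27 + 17) + 2676)/(o(40) + f(69)) = ((31*27 + 17) + 2676)/(40*(1 + 2*40) + 0) = ((837 + 17) + 2676)/(40*(1 + 80) + 0) = (854 + 2676)/(40*81 + 0) = 3530/(3240 + 0) = 3530/3240 = 3530*(1/3240) = 353/324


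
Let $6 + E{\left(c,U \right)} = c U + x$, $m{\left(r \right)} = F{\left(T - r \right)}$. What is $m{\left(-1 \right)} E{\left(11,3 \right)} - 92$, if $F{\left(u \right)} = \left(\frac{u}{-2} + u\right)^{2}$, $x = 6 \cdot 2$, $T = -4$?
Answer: $- \frac{17}{4} \approx -4.25$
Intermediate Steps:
$x = 12$
$F{\left(u \right)} = \frac{u^{2}}{4}$ ($F{\left(u \right)} = \left(u \left(- \frac{1}{2}\right) + u\right)^{2} = \left(- \frac{u}{2} + u\right)^{2} = \left(\frac{u}{2}\right)^{2} = \frac{u^{2}}{4}$)
$m{\left(r \right)} = \frac{\left(-4 - r\right)^{2}}{4}$
$E{\left(c,U \right)} = 6 + U c$ ($E{\left(c,U \right)} = -6 + \left(c U + 12\right) = -6 + \left(U c + 12\right) = -6 + \left(12 + U c\right) = 6 + U c$)
$m{\left(-1 \right)} E{\left(11,3 \right)} - 92 = \frac{\left(4 - 1\right)^{2}}{4} \left(6 + 3 \cdot 11\right) - 92 = \frac{3^{2}}{4} \left(6 + 33\right) - 92 = \frac{1}{4} \cdot 9 \cdot 39 - 92 = \frac{9}{4} \cdot 39 - 92 = \frac{351}{4} - 92 = - \frac{17}{4}$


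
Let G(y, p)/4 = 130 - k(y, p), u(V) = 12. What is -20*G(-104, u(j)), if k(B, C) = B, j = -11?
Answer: -18720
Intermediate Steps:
G(y, p) = 520 - 4*y (G(y, p) = 4*(130 - y) = 520 - 4*y)
-20*G(-104, u(j)) = -20*(520 - 4*(-104)) = -20*(520 + 416) = -20*936 = -18720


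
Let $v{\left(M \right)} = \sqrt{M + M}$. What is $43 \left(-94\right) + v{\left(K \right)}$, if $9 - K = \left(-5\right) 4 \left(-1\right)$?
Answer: $-4042 + i \sqrt{22} \approx -4042.0 + 4.6904 i$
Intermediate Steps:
$K = -11$ ($K = 9 - \left(-5\right) 4 \left(-1\right) = 9 - \left(-20\right) \left(-1\right) = 9 - 20 = -11$)
$v{\left(M \right)} = \sqrt{2} \sqrt{M}$ ($v{\left(M \right)} = \sqrt{2 M} = \sqrt{2} \sqrt{M}$)
$43 \left(-94\right) + v{\left(K \right)} = 43 \left(-94\right) + \sqrt{2} \sqrt{-11} = -4042 + \sqrt{2} i \sqrt{11} = -4042 + i \sqrt{22}$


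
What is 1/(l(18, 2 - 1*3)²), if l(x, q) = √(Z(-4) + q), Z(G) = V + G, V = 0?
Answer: -⅕ ≈ -0.20000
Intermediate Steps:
Z(G) = G (Z(G) = 0 + G = G)
l(x, q) = √(-4 + q)
1/(l(18, 2 - 1*3)²) = 1/((√(-4 + (2 - 1*3)))²) = 1/((√(-4 + (2 - 3)))²) = 1/((√(-4 - 1))²) = 1/((√(-5))²) = 1/((I*√5)²) = 1/(-5) = -⅕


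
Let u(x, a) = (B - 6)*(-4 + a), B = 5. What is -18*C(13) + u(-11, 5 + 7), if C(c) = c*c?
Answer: -3050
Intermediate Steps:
C(c) = c**2
u(x, a) = 4 - a (u(x, a) = (5 - 6)*(-4 + a) = -(-4 + a) = 4 - a)
-18*C(13) + u(-11, 5 + 7) = -18*13**2 + (4 - (5 + 7)) = -18*169 + (4 - 1*12) = -3042 + (4 - 12) = -3042 - 8 = -3050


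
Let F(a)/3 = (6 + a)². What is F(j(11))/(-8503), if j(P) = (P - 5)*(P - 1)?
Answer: -1188/773 ≈ -1.5369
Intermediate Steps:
j(P) = (-1 + P)*(-5 + P) (j(P) = (-5 + P)*(-1 + P) = (-1 + P)*(-5 + P))
F(a) = 3*(6 + a)²
F(j(11))/(-8503) = (3*(6 + (5 + 11² - 6*11))²)/(-8503) = (3*(6 + (5 + 121 - 66))²)*(-1/8503) = (3*(6 + 60)²)*(-1/8503) = (3*66²)*(-1/8503) = (3*4356)*(-1/8503) = 13068*(-1/8503) = -1188/773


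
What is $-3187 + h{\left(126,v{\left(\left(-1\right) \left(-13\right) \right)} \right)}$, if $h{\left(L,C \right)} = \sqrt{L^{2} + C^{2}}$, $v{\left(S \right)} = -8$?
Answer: $-3187 + 2 \sqrt{3985} \approx -3060.7$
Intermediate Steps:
$h{\left(L,C \right)} = \sqrt{C^{2} + L^{2}}$
$-3187 + h{\left(126,v{\left(\left(-1\right) \left(-13\right) \right)} \right)} = -3187 + \sqrt{\left(-8\right)^{2} + 126^{2}} = -3187 + \sqrt{64 + 15876} = -3187 + \sqrt{15940} = -3187 + 2 \sqrt{3985}$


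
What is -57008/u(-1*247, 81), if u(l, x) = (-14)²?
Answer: -2036/7 ≈ -290.86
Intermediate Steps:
u(l, x) = 196
-57008/u(-1*247, 81) = -57008/196 = -57008*1/196 = -2036/7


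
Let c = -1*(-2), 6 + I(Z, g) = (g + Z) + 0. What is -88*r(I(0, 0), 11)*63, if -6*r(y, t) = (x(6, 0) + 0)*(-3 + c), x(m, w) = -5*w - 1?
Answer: 924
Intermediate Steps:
x(m, w) = -1 - 5*w
I(Z, g) = -6 + Z + g (I(Z, g) = -6 + ((g + Z) + 0) = -6 + ((Z + g) + 0) = -6 + (Z + g) = -6 + Z + g)
c = 2
r(y, t) = -1/6 (r(y, t) = -((-1 - 5*0) + 0)*(-3 + 2)/6 = -((-1 + 0) + 0)*(-1)/6 = -(-1 + 0)*(-1)/6 = -(-1)*(-1)/6 = -1/6*1 = -1/6)
-88*r(I(0, 0), 11)*63 = -88*(-1/6)*63 = (44/3)*63 = 924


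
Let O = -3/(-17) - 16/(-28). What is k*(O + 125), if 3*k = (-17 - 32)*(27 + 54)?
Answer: -2828196/17 ≈ -1.6636e+5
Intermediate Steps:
O = 89/119 (O = -3*(-1/17) - 16*(-1/28) = 3/17 + 4/7 = 89/119 ≈ 0.74790)
k = -1323 (k = ((-17 - 32)*(27 + 54))/3 = (-49*81)/3 = (⅓)*(-3969) = -1323)
k*(O + 125) = -1323*(89/119 + 125) = -1323*14964/119 = -2828196/17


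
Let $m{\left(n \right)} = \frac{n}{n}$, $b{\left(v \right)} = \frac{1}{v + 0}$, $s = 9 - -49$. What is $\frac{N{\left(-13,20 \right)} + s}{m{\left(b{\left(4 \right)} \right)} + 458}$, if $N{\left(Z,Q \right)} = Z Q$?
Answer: $- \frac{202}{459} \approx -0.44009$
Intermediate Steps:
$N{\left(Z,Q \right)} = Q Z$
$s = 58$ ($s = 9 + 49 = 58$)
$b{\left(v \right)} = \frac{1}{v}$
$m{\left(n \right)} = 1$
$\frac{N{\left(-13,20 \right)} + s}{m{\left(b{\left(4 \right)} \right)} + 458} = \frac{20 \left(-13\right) + 58}{1 + 458} = \frac{-260 + 58}{459} = \left(-202\right) \frac{1}{459} = - \frac{202}{459}$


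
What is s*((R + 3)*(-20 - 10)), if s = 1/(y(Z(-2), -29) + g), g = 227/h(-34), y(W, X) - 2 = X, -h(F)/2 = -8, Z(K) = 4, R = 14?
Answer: 1632/41 ≈ 39.805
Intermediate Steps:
h(F) = 16 (h(F) = -2*(-8) = 16)
y(W, X) = 2 + X
g = 227/16 ≈ 14.188
s = -16/205 (s = 1/((2 - 29) + 227/16) = 1/(-27 + 227/16) = 1/(-205/16) = -16/205 ≈ -0.078049)
s*((R + 3)*(-20 - 10)) = -16*(14 + 3)*(-20 - 10)/205 = -272*(-30)/205 = -16/205*(-510) = 1632/41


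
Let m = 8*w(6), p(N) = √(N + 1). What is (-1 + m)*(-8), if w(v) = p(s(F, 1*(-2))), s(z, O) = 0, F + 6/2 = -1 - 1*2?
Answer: -56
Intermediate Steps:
F = -6 (F = -3 + (-1 - 1*2) = -3 + (-1 - 2) = -3 - 3 = -6)
p(N) = √(1 + N)
w(v) = 1 (w(v) = √(1 + 0) = √1 = 1)
m = 8 (m = 8*1 = 8)
(-1 + m)*(-8) = (-1 + 8)*(-8) = 7*(-8) = -56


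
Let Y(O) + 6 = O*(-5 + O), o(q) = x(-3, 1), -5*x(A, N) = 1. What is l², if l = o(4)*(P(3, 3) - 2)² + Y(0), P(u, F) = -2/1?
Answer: 2116/25 ≈ 84.640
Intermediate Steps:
P(u, F) = -2 (P(u, F) = -2*1 = -2)
x(A, N) = -⅕ (x(A, N) = -⅕*1 = -⅕)
o(q) = -⅕
Y(O) = -6 + O*(-5 + O)
l = -46/5 (l = -(-2 - 2)²/5 + (-6 + 0² - 5*0) = -⅕*(-4)² + (-6 + 0 + 0) = -⅕*16 - 6 = -16/5 - 6 = -46/5 ≈ -9.2000)
l² = (-46/5)² = 2116/25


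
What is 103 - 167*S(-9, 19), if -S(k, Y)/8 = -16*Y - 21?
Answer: -434097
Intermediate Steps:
S(k, Y) = 168 + 128*Y (S(k, Y) = -8*(-16*Y - 21) = -8*(-21 - 16*Y) = 168 + 128*Y)
103 - 167*S(-9, 19) = 103 - 167*(168 + 128*19) = 103 - 167*(168 + 2432) = 103 - 167*2600 = 103 - 434200 = -434097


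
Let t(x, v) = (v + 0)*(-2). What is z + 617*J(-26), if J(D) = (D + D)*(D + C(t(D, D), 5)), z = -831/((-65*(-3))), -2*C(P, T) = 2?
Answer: 56307143/65 ≈ 8.6626e+5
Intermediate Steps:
t(x, v) = -2*v (t(x, v) = v*(-2) = -2*v)
C(P, T) = -1 (C(P, T) = -½*2 = -1)
z = -277/65 (z = -831/195 = -831*1/195 = -277/65 ≈ -4.2615)
J(D) = 2*D*(-1 + D) (J(D) = (D + D)*(D - 1) = (2*D)*(-1 + D) = 2*D*(-1 + D))
z + 617*J(-26) = -277/65 + 617*(2*(-26)*(-1 - 26)) = -277/65 + 617*(2*(-26)*(-27)) = -277/65 + 617*1404 = -277/65 + 866268 = 56307143/65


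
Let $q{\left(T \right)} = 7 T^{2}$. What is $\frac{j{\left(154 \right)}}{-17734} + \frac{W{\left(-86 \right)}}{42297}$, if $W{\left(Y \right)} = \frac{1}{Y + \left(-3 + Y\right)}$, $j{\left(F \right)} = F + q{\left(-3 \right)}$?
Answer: $- \frac{1606246309}{131266624650} \approx -0.012237$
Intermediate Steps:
$j{\left(F \right)} = 63 + F$ ($j{\left(F \right)} = F + 7 \left(-3\right)^{2} = F + 7 \cdot 9 = F + 63 = 63 + F$)
$W{\left(Y \right)} = \frac{1}{-3 + 2 Y}$
$\frac{j{\left(154 \right)}}{-17734} + \frac{W{\left(-86 \right)}}{42297} = \frac{63 + 154}{-17734} + \frac{1}{\left(-3 + 2 \left(-86\right)\right) 42297} = 217 \left(- \frac{1}{17734}\right) + \frac{1}{-3 - 172} \cdot \frac{1}{42297} = - \frac{217}{17734} + \frac{1}{-175} \cdot \frac{1}{42297} = - \frac{217}{17734} - \frac{1}{7401975} = - \frac{1606246309}{131266624650}$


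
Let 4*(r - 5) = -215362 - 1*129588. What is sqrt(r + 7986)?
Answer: I*sqrt(312986)/2 ≈ 279.73*I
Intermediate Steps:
r = -172465/2 (r = 5 + (-215362 - 1*129588)/4 = 5 + (-215362 - 129588)/4 = 5 + (1/4)*(-344950) = 5 - 172475/2 = -172465/2 ≈ -86233.)
sqrt(r + 7986) = sqrt(-172465/2 + 7986) = sqrt(-156493/2) = I*sqrt(312986)/2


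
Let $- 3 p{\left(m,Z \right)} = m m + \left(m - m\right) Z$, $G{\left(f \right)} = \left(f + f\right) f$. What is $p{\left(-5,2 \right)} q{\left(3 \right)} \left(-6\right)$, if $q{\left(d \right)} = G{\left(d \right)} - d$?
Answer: $750$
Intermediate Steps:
$G{\left(f \right)} = 2 f^{2}$ ($G{\left(f \right)} = 2 f f = 2 f^{2}$)
$p{\left(m,Z \right)} = - \frac{m^{2}}{3}$ ($p{\left(m,Z \right)} = - \frac{m m + \left(m - m\right) Z}{3} = - \frac{m^{2} + 0 Z}{3} = - \frac{m^{2} + 0}{3} = - \frac{m^{2}}{3}$)
$q{\left(d \right)} = - d + 2 d^{2}$ ($q{\left(d \right)} = 2 d^{2} - d = - d + 2 d^{2}$)
$p{\left(-5,2 \right)} q{\left(3 \right)} \left(-6\right) = - \frac{\left(-5\right)^{2}}{3} \cdot 3 \left(-1 + 2 \cdot 3\right) \left(-6\right) = \left(- \frac{1}{3}\right) 25 \cdot 3 \left(-1 + 6\right) \left(-6\right) = - \frac{25 \cdot 3 \cdot 5}{3} \left(-6\right) = \left(- \frac{25}{3}\right) 15 \left(-6\right) = \left(-125\right) \left(-6\right) = 750$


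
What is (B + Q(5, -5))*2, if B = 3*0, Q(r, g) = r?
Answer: 10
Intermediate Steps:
B = 0
(B + Q(5, -5))*2 = (0 + 5)*2 = 5*2 = 10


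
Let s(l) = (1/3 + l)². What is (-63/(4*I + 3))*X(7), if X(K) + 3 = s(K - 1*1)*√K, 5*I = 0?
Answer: 63 - 2527*√7/3 ≈ -2165.6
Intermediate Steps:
s(l) = (⅓ + l)²
I = 0 (I = (⅕)*0 = 0)
X(K) = -3 + √K*(-2 + 3*K)²/9 (X(K) = -3 + ((1 + 3*(K - 1*1))²/9)*√K = -3 + ((1 + 3*(K - 1))²/9)*√K = -3 + ((1 + 3*(-1 + K))²/9)*√K = -3 + ((1 + (-3 + 3*K))²/9)*√K = -3 + ((-2 + 3*K)²/9)*√K = -3 + √K*(-2 + 3*K)²/9)
(-63/(4*I + 3))*X(7) = (-63/(4*0 + 3))*(-3 + √7*(-2 + 3*7)²/9) = (-63/(0 + 3))*(-3 + √7*(-2 + 21)²/9) = (-63/3)*(-3 + (⅑)*√7*19²) = (-63*⅓)*(-3 + (⅑)*√7*361) = -21*(-3 + 361*√7/9) = 63 - 2527*√7/3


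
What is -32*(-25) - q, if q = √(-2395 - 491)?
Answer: 800 - I*√2886 ≈ 800.0 - 53.721*I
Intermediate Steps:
q = I*√2886 (q = √(-2886) = I*√2886 ≈ 53.721*I)
-32*(-25) - q = -32*(-25) - I*√2886 = 800 - I*√2886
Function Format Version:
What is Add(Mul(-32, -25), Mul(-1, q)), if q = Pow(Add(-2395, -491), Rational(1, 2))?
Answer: Add(800, Mul(-1, I, Pow(2886, Rational(1, 2)))) ≈ Add(800.00, Mul(-53.721, I))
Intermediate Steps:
q = Mul(I, Pow(2886, Rational(1, 2))) (q = Pow(-2886, Rational(1, 2)) = Mul(I, Pow(2886, Rational(1, 2))) ≈ Mul(53.721, I))
Add(Mul(-32, -25), Mul(-1, q)) = Add(Mul(-32, -25), Mul(-1, Mul(I, Pow(2886, Rational(1, 2))))) = Add(800, Mul(-1, I, Pow(2886, Rational(1, 2))))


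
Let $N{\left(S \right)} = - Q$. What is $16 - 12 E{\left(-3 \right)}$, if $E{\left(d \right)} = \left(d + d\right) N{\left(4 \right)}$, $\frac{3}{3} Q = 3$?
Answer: $-200$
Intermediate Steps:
$Q = 3$
$N{\left(S \right)} = -3$ ($N{\left(S \right)} = \left(-1\right) 3 = -3$)
$E{\left(d \right)} = - 6 d$ ($E{\left(d \right)} = \left(d + d\right) \left(-3\right) = 2 d \left(-3\right) = - 6 d$)
$16 - 12 E{\left(-3 \right)} = 16 - 12 \left(\left(-6\right) \left(-3\right)\right) = 16 - 216 = -200$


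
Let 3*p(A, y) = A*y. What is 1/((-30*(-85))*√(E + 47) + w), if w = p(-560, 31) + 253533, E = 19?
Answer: 2229717/548541726121 - 22950*√66/548541726121 ≈ 3.7249e-6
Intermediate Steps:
p(A, y) = A*y/3 (p(A, y) = (A*y)/3 = A*y/3)
w = 743239/3 (w = (⅓)*(-560)*31 + 253533 = -17360/3 + 253533 = 743239/3 ≈ 2.4775e+5)
1/((-30*(-85))*√(E + 47) + w) = 1/((-30*(-85))*√(19 + 47) + 743239/3) = 1/(2550*√66 + 743239/3) = 1/(743239/3 + 2550*√66)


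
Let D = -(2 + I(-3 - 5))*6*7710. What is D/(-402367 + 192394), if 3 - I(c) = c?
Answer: 200460/69991 ≈ 2.8641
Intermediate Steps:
I(c) = 3 - c
D = -601380 (D = -(2 + (3 - (-3 - 5)))*6*7710 = -(2 + (3 - 1*(-8)))*6*7710 = -(2 + (3 + 8))*6*7710 = -(2 + 11)*6*7710 = -13*6*7710 = -1*78*7710 = -78*7710 = -601380)
D/(-402367 + 192394) = -601380/(-402367 + 192394) = -601380/(-209973) = -601380*(-1/209973) = 200460/69991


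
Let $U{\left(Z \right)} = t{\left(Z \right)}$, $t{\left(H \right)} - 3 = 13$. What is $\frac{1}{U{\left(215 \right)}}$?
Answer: $\frac{1}{16} \approx 0.0625$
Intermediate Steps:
$t{\left(H \right)} = 16$ ($t{\left(H \right)} = 3 + 13 = 16$)
$U{\left(Z \right)} = 16$
$\frac{1}{U{\left(215 \right)}} = \frac{1}{16}$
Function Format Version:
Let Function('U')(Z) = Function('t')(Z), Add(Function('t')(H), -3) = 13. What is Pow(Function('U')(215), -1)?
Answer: Rational(1, 16) ≈ 0.062500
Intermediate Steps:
Function('t')(H) = 16 (Function('t')(H) = Add(3, 13) = 16)
Function('U')(Z) = 16
Pow(Function('U')(215), -1) = Pow(16, -1) = Rational(1, 16)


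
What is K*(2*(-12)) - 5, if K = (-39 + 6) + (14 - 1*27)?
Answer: 1099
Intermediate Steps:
K = -46 (K = -33 + (14 - 27) = -33 - 13 = -46)
K*(2*(-12)) - 5 = -92*(-12) - 5 = -46*(-24) - 5 = 1104 - 5 = 1099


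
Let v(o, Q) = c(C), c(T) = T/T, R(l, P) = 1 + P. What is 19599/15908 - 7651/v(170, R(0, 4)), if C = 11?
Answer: -121692509/15908 ≈ -7649.8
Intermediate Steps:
c(T) = 1
v(o, Q) = 1
19599/15908 - 7651/v(170, R(0, 4)) = 19599/15908 - 7651/1 = 19599*(1/15908) - 7651*1 = 19599/15908 - 7651 = -121692509/15908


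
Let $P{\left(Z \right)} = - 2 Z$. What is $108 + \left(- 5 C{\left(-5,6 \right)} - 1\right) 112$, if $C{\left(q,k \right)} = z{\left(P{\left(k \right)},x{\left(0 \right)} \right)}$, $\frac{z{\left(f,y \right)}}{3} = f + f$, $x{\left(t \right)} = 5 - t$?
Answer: $40316$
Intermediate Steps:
$z{\left(f,y \right)} = 6 f$ ($z{\left(f,y \right)} = 3 \left(f + f\right) = 3 \cdot 2 f = 6 f$)
$C{\left(q,k \right)} = - 12 k$ ($C{\left(q,k \right)} = 6 \left(- 2 k\right) = - 12 k$)
$108 + \left(- 5 C{\left(-5,6 \right)} - 1\right) 112 = 108 + \left(- 5 \left(\left(-12\right) 6\right) - 1\right) 112 = 108 + \left(\left(-5\right) \left(-72\right) - 1\right) 112 = 108 + \left(360 - 1\right) 112 = 108 + 359 \cdot 112 = 108 + 40208 = 40316$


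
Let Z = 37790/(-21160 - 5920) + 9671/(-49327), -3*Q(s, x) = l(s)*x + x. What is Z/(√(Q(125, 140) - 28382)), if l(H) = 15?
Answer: 212595801*I*√262158/11672804813176 ≈ 0.0093253*I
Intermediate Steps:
Q(s, x) = -16*x/3 (Q(s, x) = -(15*x + x)/3 = -16*x/3)
Z = -212595801/133577516 (Z = 37790/(-27080) + 9671*(-1/49327) = 37790*(-1/27080) - 9671/49327 = -3779/2708 - 9671/49327 = -212595801/133577516 ≈ -1.5916)
Z/(√(Q(125, 140) - 28382)) = -212595801/(133577516*√(-16/3*140 - 28382)) = -212595801/(133577516*√(-2240/3 - 28382)) = -212595801*(-I*√262158/87386)/133577516 = -(-212595801)*I*√262158/11672804813176 = 212595801*I*√262158/11672804813176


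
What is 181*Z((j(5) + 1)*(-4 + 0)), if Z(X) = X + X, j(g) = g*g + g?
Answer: -44888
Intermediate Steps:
j(g) = g + g² (j(g) = g² + g = g + g²)
Z(X) = 2*X
181*Z((j(5) + 1)*(-4 + 0)) = 181*(2*((5*(1 + 5) + 1)*(-4 + 0))) = 181*(2*((5*6 + 1)*(-4))) = 181*(2*((30 + 1)*(-4))) = 181*(2*(31*(-4))) = 181*(2*(-124)) = 181*(-248) = -44888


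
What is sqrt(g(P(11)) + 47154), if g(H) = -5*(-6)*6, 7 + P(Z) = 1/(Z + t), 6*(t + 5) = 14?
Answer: 7*sqrt(966) ≈ 217.56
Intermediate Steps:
t = -8/3 (t = -5 + (1/6)*14 = -5 + 7/3 = -8/3 ≈ -2.6667)
P(Z) = -7 + 1/(-8/3 + Z) (P(Z) = -7 + 1/(Z - 8/3) = -7 + 1/(-8/3 + Z))
g(H) = 180 (g(H) = 30*6 = 180)
sqrt(g(P(11)) + 47154) = sqrt(180 + 47154) = sqrt(47334) = 7*sqrt(966)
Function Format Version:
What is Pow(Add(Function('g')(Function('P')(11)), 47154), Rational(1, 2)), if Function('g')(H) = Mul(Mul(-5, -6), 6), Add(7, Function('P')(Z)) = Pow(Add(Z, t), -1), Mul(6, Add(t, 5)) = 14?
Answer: Mul(7, Pow(966, Rational(1, 2))) ≈ 217.56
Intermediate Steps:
t = Rational(-8, 3) (t = Add(-5, Mul(Rational(1, 6), 14)) = Add(-5, Rational(7, 3)) = Rational(-8, 3) ≈ -2.6667)
Function('P')(Z) = Add(-7, Pow(Add(Rational(-8, 3), Z), -1)) (Function('P')(Z) = Add(-7, Pow(Add(Z, Rational(-8, 3)), -1)) = Add(-7, Pow(Add(Rational(-8, 3), Z), -1)))
Function('g')(H) = 180 (Function('g')(H) = Mul(30, 6) = 180)
Pow(Add(Function('g')(Function('P')(11)), 47154), Rational(1, 2)) = Pow(Add(180, 47154), Rational(1, 2)) = Pow(47334, Rational(1, 2)) = Mul(7, Pow(966, Rational(1, 2)))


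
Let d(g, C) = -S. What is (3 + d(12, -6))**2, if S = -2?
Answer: 25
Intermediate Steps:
d(g, C) = 2 (d(g, C) = -1*(-2) = 2)
(3 + d(12, -6))**2 = (3 + 2)**2 = 5**2 = 25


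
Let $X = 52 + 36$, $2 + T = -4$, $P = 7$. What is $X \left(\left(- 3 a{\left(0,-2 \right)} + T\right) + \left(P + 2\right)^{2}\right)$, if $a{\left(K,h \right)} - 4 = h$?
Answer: $6072$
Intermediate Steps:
$a{\left(K,h \right)} = 4 + h$
$T = -6$ ($T = -2 - 4 = -6$)
$X = 88$
$X \left(\left(- 3 a{\left(0,-2 \right)} + T\right) + \left(P + 2\right)^{2}\right) = 88 \left(\left(- 3 \left(4 - 2\right) - 6\right) + \left(7 + 2\right)^{2}\right) = 88 \left(\left(\left(-3\right) 2 - 6\right) + 9^{2}\right) = 88 \left(\left(-6 - 6\right) + 81\right) = 88 \left(-12 + 81\right) = 88 \cdot 69 = 6072$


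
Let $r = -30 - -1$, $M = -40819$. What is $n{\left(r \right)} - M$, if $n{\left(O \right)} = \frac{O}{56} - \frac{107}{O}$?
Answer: $\frac{66295207}{1624} \approx 40822.0$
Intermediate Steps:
$r = -29$ ($r = -30 + 1 = -29$)
$n{\left(O \right)} = - \frac{107}{O} + \frac{O}{56}$ ($n{\left(O \right)} = O \frac{1}{56} - \frac{107}{O} = \frac{O}{56} - \frac{107}{O} = - \frac{107}{O} + \frac{O}{56}$)
$n{\left(r \right)} - M = \left(- \frac{107}{-29} + \frac{1}{56} \left(-29\right)\right) - -40819 = \left(\left(-107\right) \left(- \frac{1}{29}\right) - \frac{29}{56}\right) + 40819 = \left(\frac{107}{29} - \frac{29}{56}\right) + 40819 = \frac{5151}{1624} + 40819 = \frac{66295207}{1624}$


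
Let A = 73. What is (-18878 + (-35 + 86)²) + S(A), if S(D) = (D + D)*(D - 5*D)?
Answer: -58909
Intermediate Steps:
S(D) = -8*D² (S(D) = (2*D)*(-4*D) = -8*D²)
(-18878 + (-35 + 86)²) + S(A) = (-18878 + (-35 + 86)²) - 8*73² = (-18878 + 51²) - 8*5329 = (-18878 + 2601) - 42632 = -16277 - 42632 = -58909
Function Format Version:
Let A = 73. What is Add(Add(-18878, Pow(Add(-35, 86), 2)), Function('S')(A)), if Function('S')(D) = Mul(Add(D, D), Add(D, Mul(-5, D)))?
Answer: -58909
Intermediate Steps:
Function('S')(D) = Mul(-8, Pow(D, 2)) (Function('S')(D) = Mul(Mul(2, D), Mul(-4, D)) = Mul(-8, Pow(D, 2)))
Add(Add(-18878, Pow(Add(-35, 86), 2)), Function('S')(A)) = Add(Add(-18878, Pow(Add(-35, 86), 2)), Mul(-8, Pow(73, 2))) = Add(Add(-18878, Pow(51, 2)), Mul(-8, 5329)) = Add(Add(-18878, 2601), -42632) = Add(-16277, -42632) = -58909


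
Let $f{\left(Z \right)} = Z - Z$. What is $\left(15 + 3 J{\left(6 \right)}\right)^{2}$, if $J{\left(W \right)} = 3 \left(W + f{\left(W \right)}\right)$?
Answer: $4761$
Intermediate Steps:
$f{\left(Z \right)} = 0$
$J{\left(W \right)} = 3 W$ ($J{\left(W \right)} = 3 \left(W + 0\right) = 3 W$)
$\left(15 + 3 J{\left(6 \right)}\right)^{2} = \left(15 + 3 \cdot 3 \cdot 6\right)^{2} = \left(15 + 3 \cdot 18\right)^{2} = \left(15 + 54\right)^{2} = 69^{2} = 4761$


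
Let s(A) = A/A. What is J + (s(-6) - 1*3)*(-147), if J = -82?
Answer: 212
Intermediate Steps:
s(A) = 1
J + (s(-6) - 1*3)*(-147) = -82 + (1 - 1*3)*(-147) = -82 + (1 - 3)*(-147) = -82 - 2*(-147) = -82 + 294 = 212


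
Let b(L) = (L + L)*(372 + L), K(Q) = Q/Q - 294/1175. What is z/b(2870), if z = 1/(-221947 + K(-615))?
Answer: -235/970600648588704 ≈ -2.4212e-13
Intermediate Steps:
K(Q) = 881/1175 (K(Q) = 1 - 294*1/1175 = 1 - 294/1175 = 881/1175)
b(L) = 2*L*(372 + L) (b(L) = (2*L)*(372 + L) = 2*L*(372 + L))
z = -1175/260786844 (z = 1/(-221947 + 881/1175) = 1/(-260786844/1175) = -1175/260786844 ≈ -4.5056e-6)
z/b(2870) = -1175*1/(5740*(372 + 2870))/260786844 = -1175/(260786844*(2*2870*3242)) = -1175/260786844/18609080 = -1175/260786844*1/18609080 = -235/970600648588704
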